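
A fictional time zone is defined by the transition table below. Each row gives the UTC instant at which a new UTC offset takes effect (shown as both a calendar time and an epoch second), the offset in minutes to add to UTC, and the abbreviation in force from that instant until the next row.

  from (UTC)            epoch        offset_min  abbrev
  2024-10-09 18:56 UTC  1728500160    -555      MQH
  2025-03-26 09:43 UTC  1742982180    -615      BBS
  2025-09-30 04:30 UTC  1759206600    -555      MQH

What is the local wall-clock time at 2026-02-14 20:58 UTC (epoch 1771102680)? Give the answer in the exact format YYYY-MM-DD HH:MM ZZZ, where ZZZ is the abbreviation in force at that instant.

Query: 2026-02-14 20:58 UTC
Rule 3/3 (MQH, -09:15): 2025-09-30 04:30 UTC ≤ query < +∞
20·60 + 58 - 555 = 703 min
703 = 0·1440 + 703; 703 = 11·60 + 43 → 11:43, same day
→ 2026-02-14 11:43 MQH

2026-02-14 11:43 MQH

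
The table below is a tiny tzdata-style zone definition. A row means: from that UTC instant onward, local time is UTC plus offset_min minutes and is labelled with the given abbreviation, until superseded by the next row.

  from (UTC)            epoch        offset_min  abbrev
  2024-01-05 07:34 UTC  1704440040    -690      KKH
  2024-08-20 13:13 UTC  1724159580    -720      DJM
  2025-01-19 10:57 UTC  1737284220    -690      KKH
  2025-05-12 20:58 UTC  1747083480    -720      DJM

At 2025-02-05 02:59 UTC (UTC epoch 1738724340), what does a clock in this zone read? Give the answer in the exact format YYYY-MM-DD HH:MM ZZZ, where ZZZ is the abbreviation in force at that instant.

Query: 2025-02-05 02:59 UTC
Rule 3/4 (KKH, -11:30): 2025-01-19 10:57 UTC ≤ query < 2025-05-12 20:58 UTC
2·60 + 59 - 690 = -511 min
-511 = -1·1440 + 929; 929 = 15·60 + 29 → 15:29, 2025-02-05 - 1 day = 2025-02-04
→ 2025-02-04 15:29 KKH

2025-02-04 15:29 KKH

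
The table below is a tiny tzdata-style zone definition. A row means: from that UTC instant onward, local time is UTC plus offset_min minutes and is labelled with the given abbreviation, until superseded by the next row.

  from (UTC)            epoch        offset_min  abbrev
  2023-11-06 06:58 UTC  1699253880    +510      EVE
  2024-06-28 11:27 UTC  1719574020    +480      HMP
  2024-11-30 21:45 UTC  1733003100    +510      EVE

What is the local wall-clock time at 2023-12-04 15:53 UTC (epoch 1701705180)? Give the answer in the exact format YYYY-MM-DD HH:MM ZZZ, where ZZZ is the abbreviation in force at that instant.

2023-12-05 00:23 EVE

Query: 2023-12-04 15:53 UTC
Rule 1/3 (EVE, +08:30): 2023-11-06 06:58 UTC ≤ query < 2024-06-28 11:27 UTC
15·60 + 53 + 510 = 1463 min
1463 = 1·1440 + 23; 23 = 0·60 + 23 → 00:23, 2023-12-04 + 1 day = 2023-12-05
→ 2023-12-05 00:23 EVE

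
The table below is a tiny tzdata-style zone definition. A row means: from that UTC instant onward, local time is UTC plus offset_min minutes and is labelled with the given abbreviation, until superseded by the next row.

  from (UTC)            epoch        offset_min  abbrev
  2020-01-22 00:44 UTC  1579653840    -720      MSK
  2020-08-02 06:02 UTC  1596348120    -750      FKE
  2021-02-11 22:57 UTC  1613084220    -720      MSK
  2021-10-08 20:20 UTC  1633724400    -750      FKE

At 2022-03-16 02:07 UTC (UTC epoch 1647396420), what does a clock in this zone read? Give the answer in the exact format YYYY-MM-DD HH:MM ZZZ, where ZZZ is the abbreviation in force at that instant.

2022-03-15 13:37 FKE

Query: 2022-03-16 02:07 UTC
Rule 4/4 (FKE, -12:30): 2021-10-08 20:20 UTC ≤ query < +∞
2·60 + 7 - 750 = -623 min
-623 = -1·1440 + 817; 817 = 13·60 + 37 → 13:37, 2022-03-16 - 1 day = 2022-03-15
→ 2022-03-15 13:37 FKE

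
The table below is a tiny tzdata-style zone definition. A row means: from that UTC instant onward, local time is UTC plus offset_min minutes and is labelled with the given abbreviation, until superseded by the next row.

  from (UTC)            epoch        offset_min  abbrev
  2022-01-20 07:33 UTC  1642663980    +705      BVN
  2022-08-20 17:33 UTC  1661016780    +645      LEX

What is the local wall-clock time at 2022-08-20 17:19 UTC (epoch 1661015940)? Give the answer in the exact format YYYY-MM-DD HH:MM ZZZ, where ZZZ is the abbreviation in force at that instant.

2022-08-21 05:04 BVN

Query: 2022-08-20 17:19 UTC
Rule 1/2 (BVN, +11:45): 2022-01-20 07:33 UTC ≤ query < 2022-08-20 17:33 UTC
17·60 + 19 + 705 = 1744 min
1744 = 1·1440 + 304; 304 = 5·60 + 4 → 05:04, 2022-08-20 + 1 day = 2022-08-21
→ 2022-08-21 05:04 BVN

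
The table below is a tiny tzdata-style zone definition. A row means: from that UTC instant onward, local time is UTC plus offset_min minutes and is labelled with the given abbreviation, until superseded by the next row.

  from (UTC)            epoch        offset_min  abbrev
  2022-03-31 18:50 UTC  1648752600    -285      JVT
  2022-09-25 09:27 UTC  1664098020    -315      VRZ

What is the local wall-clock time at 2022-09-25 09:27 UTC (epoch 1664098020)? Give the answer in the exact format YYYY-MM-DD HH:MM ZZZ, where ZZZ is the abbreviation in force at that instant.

Query: 2022-09-25 09:27 UTC
Rule 2/2 (VRZ, -05:15): 2022-09-25 09:27 UTC ≤ query < +∞
9·60 + 27 - 315 = 252 min
252 = 0·1440 + 252; 252 = 4·60 + 12 → 04:12, same day
→ 2022-09-25 04:12 VRZ

2022-09-25 04:12 VRZ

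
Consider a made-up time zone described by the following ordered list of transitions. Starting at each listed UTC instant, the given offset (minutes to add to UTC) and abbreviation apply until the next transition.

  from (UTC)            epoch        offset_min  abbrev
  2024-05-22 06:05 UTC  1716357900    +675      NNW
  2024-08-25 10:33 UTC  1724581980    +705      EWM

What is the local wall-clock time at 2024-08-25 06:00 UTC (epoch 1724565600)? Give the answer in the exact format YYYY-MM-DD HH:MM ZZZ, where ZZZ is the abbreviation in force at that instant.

Query: 2024-08-25 06:00 UTC
Rule 1/2 (NNW, +11:15): 2024-05-22 06:05 UTC ≤ query < 2024-08-25 10:33 UTC
6·60 + 0 + 675 = 1035 min
1035 = 0·1440 + 1035; 1035 = 17·60 + 15 → 17:15, same day
→ 2024-08-25 17:15 NNW

2024-08-25 17:15 NNW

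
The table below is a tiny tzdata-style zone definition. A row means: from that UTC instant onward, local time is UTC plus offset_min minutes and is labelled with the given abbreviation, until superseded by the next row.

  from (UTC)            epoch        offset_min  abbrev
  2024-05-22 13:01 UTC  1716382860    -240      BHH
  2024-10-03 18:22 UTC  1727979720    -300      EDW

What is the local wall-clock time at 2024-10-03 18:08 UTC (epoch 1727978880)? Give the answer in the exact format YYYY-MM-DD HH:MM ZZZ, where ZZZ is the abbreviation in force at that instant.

Query: 2024-10-03 18:08 UTC
Rule 1/2 (BHH, -04:00): 2024-05-22 13:01 UTC ≤ query < 2024-10-03 18:22 UTC
18·60 + 8 - 240 = 848 min
848 = 0·1440 + 848; 848 = 14·60 + 8 → 14:08, same day
→ 2024-10-03 14:08 BHH

2024-10-03 14:08 BHH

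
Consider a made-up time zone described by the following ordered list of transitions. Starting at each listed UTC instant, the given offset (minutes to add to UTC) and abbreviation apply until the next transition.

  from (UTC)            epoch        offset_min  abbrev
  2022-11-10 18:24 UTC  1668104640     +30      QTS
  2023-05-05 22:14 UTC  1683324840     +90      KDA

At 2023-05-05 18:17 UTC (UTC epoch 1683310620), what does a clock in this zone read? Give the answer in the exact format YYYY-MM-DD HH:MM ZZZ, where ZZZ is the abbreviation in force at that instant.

2023-05-05 18:47 QTS

Query: 2023-05-05 18:17 UTC
Rule 1/2 (QTS, +00:30): 2022-11-10 18:24 UTC ≤ query < 2023-05-05 22:14 UTC
18·60 + 17 + 30 = 1127 min
1127 = 0·1440 + 1127; 1127 = 18·60 + 47 → 18:47, same day
→ 2023-05-05 18:47 QTS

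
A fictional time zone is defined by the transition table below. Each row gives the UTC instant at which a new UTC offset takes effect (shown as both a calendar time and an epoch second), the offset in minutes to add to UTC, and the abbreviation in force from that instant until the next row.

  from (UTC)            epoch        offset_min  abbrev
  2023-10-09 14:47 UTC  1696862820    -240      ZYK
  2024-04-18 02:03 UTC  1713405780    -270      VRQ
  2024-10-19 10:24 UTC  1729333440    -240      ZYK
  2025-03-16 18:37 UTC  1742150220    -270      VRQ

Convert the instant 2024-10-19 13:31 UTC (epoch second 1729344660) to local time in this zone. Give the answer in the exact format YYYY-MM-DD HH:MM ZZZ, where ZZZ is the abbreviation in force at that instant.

Query: 2024-10-19 13:31 UTC
Rule 3/4 (ZYK, -04:00): 2024-10-19 10:24 UTC ≤ query < 2025-03-16 18:37 UTC
13·60 + 31 - 240 = 571 min
571 = 0·1440 + 571; 571 = 9·60 + 31 → 09:31, same day
→ 2024-10-19 09:31 ZYK

2024-10-19 09:31 ZYK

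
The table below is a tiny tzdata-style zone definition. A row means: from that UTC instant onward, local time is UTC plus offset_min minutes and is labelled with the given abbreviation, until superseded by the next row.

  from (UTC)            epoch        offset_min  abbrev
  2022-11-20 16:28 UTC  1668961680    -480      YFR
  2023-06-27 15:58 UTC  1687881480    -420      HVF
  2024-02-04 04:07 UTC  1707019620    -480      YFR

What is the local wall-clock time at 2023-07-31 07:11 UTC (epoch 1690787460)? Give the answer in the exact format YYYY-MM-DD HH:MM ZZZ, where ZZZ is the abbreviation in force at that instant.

Query: 2023-07-31 07:11 UTC
Rule 2/3 (HVF, -07:00): 2023-06-27 15:58 UTC ≤ query < 2024-02-04 04:07 UTC
7·60 + 11 - 420 = 11 min
11 = 0·1440 + 11; 11 = 0·60 + 11 → 00:11, same day
→ 2023-07-31 00:11 HVF

2023-07-31 00:11 HVF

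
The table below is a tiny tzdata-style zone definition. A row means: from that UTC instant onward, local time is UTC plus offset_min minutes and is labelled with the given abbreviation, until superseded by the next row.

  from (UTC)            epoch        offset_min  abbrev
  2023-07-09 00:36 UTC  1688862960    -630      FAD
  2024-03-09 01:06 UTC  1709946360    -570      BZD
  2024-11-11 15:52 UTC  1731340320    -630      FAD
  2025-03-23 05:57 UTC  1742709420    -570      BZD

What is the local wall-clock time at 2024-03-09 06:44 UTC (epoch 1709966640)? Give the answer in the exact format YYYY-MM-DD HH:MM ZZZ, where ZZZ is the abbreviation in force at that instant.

2024-03-08 21:14 BZD

Query: 2024-03-09 06:44 UTC
Rule 2/4 (BZD, -09:30): 2024-03-09 01:06 UTC ≤ query < 2024-11-11 15:52 UTC
6·60 + 44 - 570 = -166 min
-166 = -1·1440 + 1274; 1274 = 21·60 + 14 → 21:14, 2024-03-09 - 1 day = 2024-03-08
→ 2024-03-08 21:14 BZD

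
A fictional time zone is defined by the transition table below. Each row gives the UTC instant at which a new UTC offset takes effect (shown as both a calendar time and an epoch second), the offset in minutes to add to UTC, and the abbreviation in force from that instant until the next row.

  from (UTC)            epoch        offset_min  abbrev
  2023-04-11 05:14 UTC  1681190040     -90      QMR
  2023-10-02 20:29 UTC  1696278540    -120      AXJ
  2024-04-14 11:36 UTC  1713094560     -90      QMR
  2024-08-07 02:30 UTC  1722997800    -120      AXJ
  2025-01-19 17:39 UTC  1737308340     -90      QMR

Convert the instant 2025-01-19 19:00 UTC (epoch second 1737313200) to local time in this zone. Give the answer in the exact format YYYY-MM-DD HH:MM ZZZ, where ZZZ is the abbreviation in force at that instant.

Query: 2025-01-19 19:00 UTC
Rule 5/5 (QMR, -01:30): 2025-01-19 17:39 UTC ≤ query < +∞
19·60 + 0 - 90 = 1050 min
1050 = 0·1440 + 1050; 1050 = 17·60 + 30 → 17:30, same day
→ 2025-01-19 17:30 QMR

2025-01-19 17:30 QMR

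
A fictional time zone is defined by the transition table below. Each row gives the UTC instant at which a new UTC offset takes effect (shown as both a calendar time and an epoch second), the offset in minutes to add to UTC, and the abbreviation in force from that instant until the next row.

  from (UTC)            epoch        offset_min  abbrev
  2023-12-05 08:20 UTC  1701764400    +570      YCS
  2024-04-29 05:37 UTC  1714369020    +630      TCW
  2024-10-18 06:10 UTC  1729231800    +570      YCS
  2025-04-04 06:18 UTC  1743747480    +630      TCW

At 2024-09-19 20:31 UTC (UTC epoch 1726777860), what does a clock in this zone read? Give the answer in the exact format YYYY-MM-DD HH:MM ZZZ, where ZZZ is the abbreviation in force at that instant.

Query: 2024-09-19 20:31 UTC
Rule 2/4 (TCW, +10:30): 2024-04-29 05:37 UTC ≤ query < 2024-10-18 06:10 UTC
20·60 + 31 + 630 = 1861 min
1861 = 1·1440 + 421; 421 = 7·60 + 1 → 07:01, 2024-09-19 + 1 day = 2024-09-20
→ 2024-09-20 07:01 TCW

2024-09-20 07:01 TCW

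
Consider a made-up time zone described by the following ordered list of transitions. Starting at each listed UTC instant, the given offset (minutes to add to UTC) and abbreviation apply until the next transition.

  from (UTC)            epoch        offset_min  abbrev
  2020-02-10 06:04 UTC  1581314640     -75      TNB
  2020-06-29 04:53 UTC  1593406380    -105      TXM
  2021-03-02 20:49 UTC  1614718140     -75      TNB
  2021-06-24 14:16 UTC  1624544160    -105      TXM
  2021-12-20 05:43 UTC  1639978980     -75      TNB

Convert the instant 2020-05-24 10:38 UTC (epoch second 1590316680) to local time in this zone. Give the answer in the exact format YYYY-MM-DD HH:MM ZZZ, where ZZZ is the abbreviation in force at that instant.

Query: 2020-05-24 10:38 UTC
Rule 1/5 (TNB, -01:15): 2020-02-10 06:04 UTC ≤ query < 2020-06-29 04:53 UTC
10·60 + 38 - 75 = 563 min
563 = 0·1440 + 563; 563 = 9·60 + 23 → 09:23, same day
→ 2020-05-24 09:23 TNB

2020-05-24 09:23 TNB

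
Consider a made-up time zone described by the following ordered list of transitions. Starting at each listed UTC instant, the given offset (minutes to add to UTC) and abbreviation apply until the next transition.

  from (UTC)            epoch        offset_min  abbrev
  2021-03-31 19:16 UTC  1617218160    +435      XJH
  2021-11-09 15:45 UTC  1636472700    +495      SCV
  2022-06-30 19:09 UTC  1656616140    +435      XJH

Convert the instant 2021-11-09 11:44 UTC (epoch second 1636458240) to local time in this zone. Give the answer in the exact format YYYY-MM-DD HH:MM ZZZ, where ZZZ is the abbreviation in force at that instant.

Query: 2021-11-09 11:44 UTC
Rule 1/3 (XJH, +07:15): 2021-03-31 19:16 UTC ≤ query < 2021-11-09 15:45 UTC
11·60 + 44 + 435 = 1139 min
1139 = 0·1440 + 1139; 1139 = 18·60 + 59 → 18:59, same day
→ 2021-11-09 18:59 XJH

2021-11-09 18:59 XJH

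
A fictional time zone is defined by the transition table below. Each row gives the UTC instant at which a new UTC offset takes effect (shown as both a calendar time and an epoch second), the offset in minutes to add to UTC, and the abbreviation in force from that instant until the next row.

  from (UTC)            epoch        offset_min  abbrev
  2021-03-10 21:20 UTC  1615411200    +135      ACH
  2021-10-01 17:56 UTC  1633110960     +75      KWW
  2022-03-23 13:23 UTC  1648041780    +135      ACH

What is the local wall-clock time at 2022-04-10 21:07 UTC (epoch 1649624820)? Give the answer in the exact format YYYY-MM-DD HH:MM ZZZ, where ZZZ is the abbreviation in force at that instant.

Query: 2022-04-10 21:07 UTC
Rule 3/3 (ACH, +02:15): 2022-03-23 13:23 UTC ≤ query < +∞
21·60 + 7 + 135 = 1402 min
1402 = 0·1440 + 1402; 1402 = 23·60 + 22 → 23:22, same day
→ 2022-04-10 23:22 ACH

2022-04-10 23:22 ACH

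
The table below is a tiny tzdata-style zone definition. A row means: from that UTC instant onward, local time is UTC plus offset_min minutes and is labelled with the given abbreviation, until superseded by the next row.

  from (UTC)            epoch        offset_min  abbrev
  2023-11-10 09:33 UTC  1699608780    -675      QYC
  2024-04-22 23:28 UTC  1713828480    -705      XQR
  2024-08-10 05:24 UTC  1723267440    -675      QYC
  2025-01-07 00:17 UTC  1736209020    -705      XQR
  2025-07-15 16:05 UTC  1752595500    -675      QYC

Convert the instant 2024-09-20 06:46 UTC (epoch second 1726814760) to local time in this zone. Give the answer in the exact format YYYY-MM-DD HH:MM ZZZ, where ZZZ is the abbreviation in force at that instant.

Query: 2024-09-20 06:46 UTC
Rule 3/5 (QYC, -11:15): 2024-08-10 05:24 UTC ≤ query < 2025-01-07 00:17 UTC
6·60 + 46 - 675 = -269 min
-269 = -1·1440 + 1171; 1171 = 19·60 + 31 → 19:31, 2024-09-20 - 1 day = 2024-09-19
→ 2024-09-19 19:31 QYC

2024-09-19 19:31 QYC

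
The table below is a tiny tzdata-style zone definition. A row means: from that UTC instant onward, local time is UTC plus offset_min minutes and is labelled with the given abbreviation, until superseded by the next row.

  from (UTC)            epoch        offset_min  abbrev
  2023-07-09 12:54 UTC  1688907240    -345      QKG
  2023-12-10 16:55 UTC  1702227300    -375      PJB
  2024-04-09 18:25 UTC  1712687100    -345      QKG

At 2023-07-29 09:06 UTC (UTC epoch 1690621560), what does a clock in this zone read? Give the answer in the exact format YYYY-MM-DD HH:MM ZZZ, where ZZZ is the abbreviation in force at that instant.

Query: 2023-07-29 09:06 UTC
Rule 1/3 (QKG, -05:45): 2023-07-09 12:54 UTC ≤ query < 2023-12-10 16:55 UTC
9·60 + 6 - 345 = 201 min
201 = 0·1440 + 201; 201 = 3·60 + 21 → 03:21, same day
→ 2023-07-29 03:21 QKG

2023-07-29 03:21 QKG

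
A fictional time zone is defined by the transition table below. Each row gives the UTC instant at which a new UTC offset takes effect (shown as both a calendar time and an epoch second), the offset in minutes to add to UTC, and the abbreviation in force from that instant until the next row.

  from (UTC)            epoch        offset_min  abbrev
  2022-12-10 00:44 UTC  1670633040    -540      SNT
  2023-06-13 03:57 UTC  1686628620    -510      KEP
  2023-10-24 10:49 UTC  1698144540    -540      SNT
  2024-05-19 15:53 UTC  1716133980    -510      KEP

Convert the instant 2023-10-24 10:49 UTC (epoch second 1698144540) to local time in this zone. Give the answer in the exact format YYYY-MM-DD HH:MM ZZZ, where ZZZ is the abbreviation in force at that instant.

2023-10-24 01:49 SNT

Query: 2023-10-24 10:49 UTC
Rule 3/4 (SNT, -09:00): 2023-10-24 10:49 UTC ≤ query < 2024-05-19 15:53 UTC
10·60 + 49 - 540 = 109 min
109 = 0·1440 + 109; 109 = 1·60 + 49 → 01:49, same day
→ 2023-10-24 01:49 SNT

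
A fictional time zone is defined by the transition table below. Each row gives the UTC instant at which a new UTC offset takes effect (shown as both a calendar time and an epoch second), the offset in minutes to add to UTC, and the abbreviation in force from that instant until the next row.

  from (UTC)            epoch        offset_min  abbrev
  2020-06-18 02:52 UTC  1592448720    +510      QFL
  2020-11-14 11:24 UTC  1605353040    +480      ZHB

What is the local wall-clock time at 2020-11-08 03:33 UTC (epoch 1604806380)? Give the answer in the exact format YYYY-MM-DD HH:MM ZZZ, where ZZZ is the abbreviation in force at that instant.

Query: 2020-11-08 03:33 UTC
Rule 1/2 (QFL, +08:30): 2020-06-18 02:52 UTC ≤ query < 2020-11-14 11:24 UTC
3·60 + 33 + 510 = 723 min
723 = 0·1440 + 723; 723 = 12·60 + 3 → 12:03, same day
→ 2020-11-08 12:03 QFL

2020-11-08 12:03 QFL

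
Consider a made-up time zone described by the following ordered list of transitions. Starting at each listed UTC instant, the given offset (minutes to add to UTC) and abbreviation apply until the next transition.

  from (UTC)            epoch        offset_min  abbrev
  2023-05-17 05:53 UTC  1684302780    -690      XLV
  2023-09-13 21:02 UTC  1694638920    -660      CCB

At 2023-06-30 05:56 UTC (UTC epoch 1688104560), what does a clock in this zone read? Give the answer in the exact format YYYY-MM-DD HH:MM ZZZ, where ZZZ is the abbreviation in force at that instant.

2023-06-29 18:26 XLV

Query: 2023-06-30 05:56 UTC
Rule 1/2 (XLV, -11:30): 2023-05-17 05:53 UTC ≤ query < 2023-09-13 21:02 UTC
5·60 + 56 - 690 = -334 min
-334 = -1·1440 + 1106; 1106 = 18·60 + 26 → 18:26, 2023-06-30 - 1 day = 2023-06-29
→ 2023-06-29 18:26 XLV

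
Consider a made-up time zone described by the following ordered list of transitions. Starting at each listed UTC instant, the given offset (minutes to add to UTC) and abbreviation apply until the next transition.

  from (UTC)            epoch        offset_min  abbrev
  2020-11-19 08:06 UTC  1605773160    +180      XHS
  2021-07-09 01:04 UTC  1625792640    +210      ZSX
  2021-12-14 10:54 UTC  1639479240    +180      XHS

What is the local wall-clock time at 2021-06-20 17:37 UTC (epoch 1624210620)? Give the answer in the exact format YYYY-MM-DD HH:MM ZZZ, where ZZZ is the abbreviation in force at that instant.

Query: 2021-06-20 17:37 UTC
Rule 1/3 (XHS, +03:00): 2020-11-19 08:06 UTC ≤ query < 2021-07-09 01:04 UTC
17·60 + 37 + 180 = 1237 min
1237 = 0·1440 + 1237; 1237 = 20·60 + 37 → 20:37, same day
→ 2021-06-20 20:37 XHS

2021-06-20 20:37 XHS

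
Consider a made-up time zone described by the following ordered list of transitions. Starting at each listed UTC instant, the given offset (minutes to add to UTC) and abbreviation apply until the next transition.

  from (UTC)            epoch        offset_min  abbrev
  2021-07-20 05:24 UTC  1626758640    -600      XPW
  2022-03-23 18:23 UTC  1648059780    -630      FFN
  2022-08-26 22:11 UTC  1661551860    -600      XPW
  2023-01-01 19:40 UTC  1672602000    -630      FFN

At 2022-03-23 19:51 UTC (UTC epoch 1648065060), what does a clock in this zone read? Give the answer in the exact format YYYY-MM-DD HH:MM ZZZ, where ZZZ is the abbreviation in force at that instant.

Query: 2022-03-23 19:51 UTC
Rule 2/4 (FFN, -10:30): 2022-03-23 18:23 UTC ≤ query < 2022-08-26 22:11 UTC
19·60 + 51 - 630 = 561 min
561 = 0·1440 + 561; 561 = 9·60 + 21 → 09:21, same day
→ 2022-03-23 09:21 FFN

2022-03-23 09:21 FFN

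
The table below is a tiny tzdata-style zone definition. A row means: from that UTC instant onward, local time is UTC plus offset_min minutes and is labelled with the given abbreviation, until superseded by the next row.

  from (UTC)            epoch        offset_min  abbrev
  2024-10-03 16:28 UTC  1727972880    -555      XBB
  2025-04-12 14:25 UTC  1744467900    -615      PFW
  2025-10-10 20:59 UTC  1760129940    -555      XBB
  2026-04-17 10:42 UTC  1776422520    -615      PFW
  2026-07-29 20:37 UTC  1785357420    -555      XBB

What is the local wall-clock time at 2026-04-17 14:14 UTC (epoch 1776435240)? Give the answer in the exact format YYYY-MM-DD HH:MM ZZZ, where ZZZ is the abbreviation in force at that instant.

Query: 2026-04-17 14:14 UTC
Rule 4/5 (PFW, -10:15): 2026-04-17 10:42 UTC ≤ query < 2026-07-29 20:37 UTC
14·60 + 14 - 615 = 239 min
239 = 0·1440 + 239; 239 = 3·60 + 59 → 03:59, same day
→ 2026-04-17 03:59 PFW

2026-04-17 03:59 PFW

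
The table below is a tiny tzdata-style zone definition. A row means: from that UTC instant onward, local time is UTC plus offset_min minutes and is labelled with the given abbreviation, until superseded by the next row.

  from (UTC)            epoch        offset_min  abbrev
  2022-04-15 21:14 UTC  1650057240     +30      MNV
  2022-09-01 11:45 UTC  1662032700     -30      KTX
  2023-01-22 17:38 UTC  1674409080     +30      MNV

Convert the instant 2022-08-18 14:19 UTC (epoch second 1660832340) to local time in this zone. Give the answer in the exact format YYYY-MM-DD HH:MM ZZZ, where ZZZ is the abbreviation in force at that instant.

Query: 2022-08-18 14:19 UTC
Rule 1/3 (MNV, +00:30): 2022-04-15 21:14 UTC ≤ query < 2022-09-01 11:45 UTC
14·60 + 19 + 30 = 889 min
889 = 0·1440 + 889; 889 = 14·60 + 49 → 14:49, same day
→ 2022-08-18 14:49 MNV

2022-08-18 14:49 MNV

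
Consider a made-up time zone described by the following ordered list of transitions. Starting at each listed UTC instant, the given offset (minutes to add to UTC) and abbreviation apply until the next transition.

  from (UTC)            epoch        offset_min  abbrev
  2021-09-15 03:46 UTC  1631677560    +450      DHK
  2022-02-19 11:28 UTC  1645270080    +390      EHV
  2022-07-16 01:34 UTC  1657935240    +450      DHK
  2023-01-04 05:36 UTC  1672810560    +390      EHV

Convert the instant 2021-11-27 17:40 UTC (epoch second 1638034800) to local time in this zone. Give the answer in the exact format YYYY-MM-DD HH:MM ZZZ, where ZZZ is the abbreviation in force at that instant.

2021-11-28 01:10 DHK

Query: 2021-11-27 17:40 UTC
Rule 1/4 (DHK, +07:30): 2021-09-15 03:46 UTC ≤ query < 2022-02-19 11:28 UTC
17·60 + 40 + 450 = 1510 min
1510 = 1·1440 + 70; 70 = 1·60 + 10 → 01:10, 2021-11-27 + 1 day = 2021-11-28
→ 2021-11-28 01:10 DHK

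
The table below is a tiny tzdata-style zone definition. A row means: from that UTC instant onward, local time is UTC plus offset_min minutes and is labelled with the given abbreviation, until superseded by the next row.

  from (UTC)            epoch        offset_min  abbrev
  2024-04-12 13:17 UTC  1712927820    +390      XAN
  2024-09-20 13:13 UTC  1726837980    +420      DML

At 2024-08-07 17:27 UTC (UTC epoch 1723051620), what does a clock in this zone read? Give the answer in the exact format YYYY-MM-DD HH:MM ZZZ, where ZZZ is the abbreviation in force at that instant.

Query: 2024-08-07 17:27 UTC
Rule 1/2 (XAN, +06:30): 2024-04-12 13:17 UTC ≤ query < 2024-09-20 13:13 UTC
17·60 + 27 + 390 = 1437 min
1437 = 0·1440 + 1437; 1437 = 23·60 + 57 → 23:57, same day
→ 2024-08-07 23:57 XAN

2024-08-07 23:57 XAN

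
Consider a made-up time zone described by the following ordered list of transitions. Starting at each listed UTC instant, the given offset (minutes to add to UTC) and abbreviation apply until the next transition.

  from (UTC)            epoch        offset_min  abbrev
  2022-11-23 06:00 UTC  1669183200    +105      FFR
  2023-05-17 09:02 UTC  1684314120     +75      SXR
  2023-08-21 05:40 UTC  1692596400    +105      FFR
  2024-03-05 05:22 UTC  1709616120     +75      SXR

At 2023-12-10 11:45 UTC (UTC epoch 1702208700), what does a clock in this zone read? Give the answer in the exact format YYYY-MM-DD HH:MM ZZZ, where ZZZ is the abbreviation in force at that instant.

2023-12-10 13:30 FFR

Query: 2023-12-10 11:45 UTC
Rule 3/4 (FFR, +01:45): 2023-08-21 05:40 UTC ≤ query < 2024-03-05 05:22 UTC
11·60 + 45 + 105 = 810 min
810 = 0·1440 + 810; 810 = 13·60 + 30 → 13:30, same day
→ 2023-12-10 13:30 FFR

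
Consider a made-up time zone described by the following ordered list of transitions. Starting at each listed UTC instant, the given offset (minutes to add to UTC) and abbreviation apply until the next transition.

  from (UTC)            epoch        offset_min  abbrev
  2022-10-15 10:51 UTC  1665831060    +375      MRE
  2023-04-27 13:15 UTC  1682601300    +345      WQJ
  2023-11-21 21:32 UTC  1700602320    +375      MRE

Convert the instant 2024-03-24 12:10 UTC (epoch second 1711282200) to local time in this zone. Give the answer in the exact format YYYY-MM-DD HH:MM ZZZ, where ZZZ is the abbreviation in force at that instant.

2024-03-24 18:25 MRE

Query: 2024-03-24 12:10 UTC
Rule 3/3 (MRE, +06:15): 2023-11-21 21:32 UTC ≤ query < +∞
12·60 + 10 + 375 = 1105 min
1105 = 0·1440 + 1105; 1105 = 18·60 + 25 → 18:25, same day
→ 2024-03-24 18:25 MRE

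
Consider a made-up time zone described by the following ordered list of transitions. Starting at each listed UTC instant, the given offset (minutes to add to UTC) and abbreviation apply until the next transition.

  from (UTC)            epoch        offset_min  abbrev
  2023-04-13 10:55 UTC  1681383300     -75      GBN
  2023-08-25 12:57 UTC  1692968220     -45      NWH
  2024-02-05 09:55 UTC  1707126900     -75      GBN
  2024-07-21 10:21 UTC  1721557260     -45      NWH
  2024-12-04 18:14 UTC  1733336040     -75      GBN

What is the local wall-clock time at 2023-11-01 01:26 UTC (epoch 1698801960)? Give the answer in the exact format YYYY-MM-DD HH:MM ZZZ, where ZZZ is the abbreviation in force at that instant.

2023-11-01 00:41 NWH

Query: 2023-11-01 01:26 UTC
Rule 2/5 (NWH, -00:45): 2023-08-25 12:57 UTC ≤ query < 2024-02-05 09:55 UTC
1·60 + 26 - 45 = 41 min
41 = 0·1440 + 41; 41 = 0·60 + 41 → 00:41, same day
→ 2023-11-01 00:41 NWH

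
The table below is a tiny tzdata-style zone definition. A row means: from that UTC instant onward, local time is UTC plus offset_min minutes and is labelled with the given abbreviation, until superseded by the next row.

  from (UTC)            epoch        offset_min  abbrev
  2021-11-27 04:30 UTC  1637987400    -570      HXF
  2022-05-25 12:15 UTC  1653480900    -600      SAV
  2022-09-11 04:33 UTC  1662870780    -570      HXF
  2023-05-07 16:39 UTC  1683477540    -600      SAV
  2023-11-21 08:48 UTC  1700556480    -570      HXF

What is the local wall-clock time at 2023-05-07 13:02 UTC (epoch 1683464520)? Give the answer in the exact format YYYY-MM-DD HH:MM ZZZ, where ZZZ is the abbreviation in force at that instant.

2023-05-07 03:32 HXF

Query: 2023-05-07 13:02 UTC
Rule 3/5 (HXF, -09:30): 2022-09-11 04:33 UTC ≤ query < 2023-05-07 16:39 UTC
13·60 + 2 - 570 = 212 min
212 = 0·1440 + 212; 212 = 3·60 + 32 → 03:32, same day
→ 2023-05-07 03:32 HXF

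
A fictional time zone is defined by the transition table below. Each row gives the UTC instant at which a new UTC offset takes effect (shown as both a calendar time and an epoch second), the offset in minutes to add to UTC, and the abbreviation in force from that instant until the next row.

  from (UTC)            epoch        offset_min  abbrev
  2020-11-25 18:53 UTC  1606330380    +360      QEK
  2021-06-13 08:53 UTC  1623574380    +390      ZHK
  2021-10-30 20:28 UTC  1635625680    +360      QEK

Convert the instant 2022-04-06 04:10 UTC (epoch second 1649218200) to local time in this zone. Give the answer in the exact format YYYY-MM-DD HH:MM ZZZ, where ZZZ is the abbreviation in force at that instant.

Query: 2022-04-06 04:10 UTC
Rule 3/3 (QEK, +06:00): 2021-10-30 20:28 UTC ≤ query < +∞
4·60 + 10 + 360 = 610 min
610 = 0·1440 + 610; 610 = 10·60 + 10 → 10:10, same day
→ 2022-04-06 10:10 QEK

2022-04-06 10:10 QEK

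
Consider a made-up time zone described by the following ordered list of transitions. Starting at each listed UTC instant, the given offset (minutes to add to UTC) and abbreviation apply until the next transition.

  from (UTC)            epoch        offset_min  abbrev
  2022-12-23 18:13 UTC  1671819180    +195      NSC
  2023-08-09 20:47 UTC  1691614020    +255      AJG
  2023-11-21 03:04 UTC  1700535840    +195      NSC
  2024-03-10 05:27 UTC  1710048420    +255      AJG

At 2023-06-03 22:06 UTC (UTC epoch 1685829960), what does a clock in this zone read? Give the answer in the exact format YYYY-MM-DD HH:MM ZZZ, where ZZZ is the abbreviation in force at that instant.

2023-06-04 01:21 NSC

Query: 2023-06-03 22:06 UTC
Rule 1/4 (NSC, +03:15): 2022-12-23 18:13 UTC ≤ query < 2023-08-09 20:47 UTC
22·60 + 6 + 195 = 1521 min
1521 = 1·1440 + 81; 81 = 1·60 + 21 → 01:21, 2023-06-03 + 1 day = 2023-06-04
→ 2023-06-04 01:21 NSC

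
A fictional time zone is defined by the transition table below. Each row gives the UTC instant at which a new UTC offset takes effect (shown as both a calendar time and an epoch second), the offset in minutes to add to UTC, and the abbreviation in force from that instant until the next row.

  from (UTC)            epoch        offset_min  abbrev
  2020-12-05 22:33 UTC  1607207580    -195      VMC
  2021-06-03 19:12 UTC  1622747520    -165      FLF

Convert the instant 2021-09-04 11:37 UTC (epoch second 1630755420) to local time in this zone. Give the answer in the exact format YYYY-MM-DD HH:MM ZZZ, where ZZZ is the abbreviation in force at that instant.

2021-09-04 08:52 FLF

Query: 2021-09-04 11:37 UTC
Rule 2/2 (FLF, -02:45): 2021-06-03 19:12 UTC ≤ query < +∞
11·60 + 37 - 165 = 532 min
532 = 0·1440 + 532; 532 = 8·60 + 52 → 08:52, same day
→ 2021-09-04 08:52 FLF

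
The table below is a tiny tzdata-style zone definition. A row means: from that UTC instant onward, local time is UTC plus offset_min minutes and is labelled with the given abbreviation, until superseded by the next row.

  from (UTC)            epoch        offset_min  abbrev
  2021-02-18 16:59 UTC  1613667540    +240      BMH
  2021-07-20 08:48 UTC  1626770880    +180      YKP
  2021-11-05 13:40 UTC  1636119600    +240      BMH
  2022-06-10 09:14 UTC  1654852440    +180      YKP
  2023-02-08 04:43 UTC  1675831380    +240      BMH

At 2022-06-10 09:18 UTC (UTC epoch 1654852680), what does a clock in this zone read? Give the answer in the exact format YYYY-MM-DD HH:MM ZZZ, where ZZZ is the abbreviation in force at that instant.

Query: 2022-06-10 09:18 UTC
Rule 4/5 (YKP, +03:00): 2022-06-10 09:14 UTC ≤ query < 2023-02-08 04:43 UTC
9·60 + 18 + 180 = 738 min
738 = 0·1440 + 738; 738 = 12·60 + 18 → 12:18, same day
→ 2022-06-10 12:18 YKP

2022-06-10 12:18 YKP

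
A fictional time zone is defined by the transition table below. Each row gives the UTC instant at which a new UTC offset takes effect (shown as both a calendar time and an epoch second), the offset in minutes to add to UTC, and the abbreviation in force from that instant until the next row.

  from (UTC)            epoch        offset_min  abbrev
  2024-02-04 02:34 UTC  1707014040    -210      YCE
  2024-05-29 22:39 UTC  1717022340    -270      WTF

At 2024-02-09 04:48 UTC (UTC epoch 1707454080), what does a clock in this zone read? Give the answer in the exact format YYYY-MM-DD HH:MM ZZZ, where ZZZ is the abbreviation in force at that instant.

Query: 2024-02-09 04:48 UTC
Rule 1/2 (YCE, -03:30): 2024-02-04 02:34 UTC ≤ query < 2024-05-29 22:39 UTC
4·60 + 48 - 210 = 78 min
78 = 0·1440 + 78; 78 = 1·60 + 18 → 01:18, same day
→ 2024-02-09 01:18 YCE

2024-02-09 01:18 YCE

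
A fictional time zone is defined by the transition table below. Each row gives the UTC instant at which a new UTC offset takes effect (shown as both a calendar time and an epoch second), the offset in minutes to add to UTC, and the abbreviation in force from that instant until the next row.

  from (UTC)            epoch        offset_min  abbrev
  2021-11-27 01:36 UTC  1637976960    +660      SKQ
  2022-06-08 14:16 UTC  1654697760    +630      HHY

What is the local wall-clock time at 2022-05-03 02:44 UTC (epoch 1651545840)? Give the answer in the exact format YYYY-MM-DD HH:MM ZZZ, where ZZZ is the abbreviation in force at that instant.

2022-05-03 13:44 SKQ

Query: 2022-05-03 02:44 UTC
Rule 1/2 (SKQ, +11:00): 2021-11-27 01:36 UTC ≤ query < 2022-06-08 14:16 UTC
2·60 + 44 + 660 = 824 min
824 = 0·1440 + 824; 824 = 13·60 + 44 → 13:44, same day
→ 2022-05-03 13:44 SKQ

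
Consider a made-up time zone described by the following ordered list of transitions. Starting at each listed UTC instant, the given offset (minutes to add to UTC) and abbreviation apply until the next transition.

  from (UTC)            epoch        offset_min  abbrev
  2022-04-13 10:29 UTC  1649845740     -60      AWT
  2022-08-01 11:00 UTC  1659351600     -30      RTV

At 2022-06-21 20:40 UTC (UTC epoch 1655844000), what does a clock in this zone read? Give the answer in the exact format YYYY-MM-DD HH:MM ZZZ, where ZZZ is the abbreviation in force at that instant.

Query: 2022-06-21 20:40 UTC
Rule 1/2 (AWT, -01:00): 2022-04-13 10:29 UTC ≤ query < 2022-08-01 11:00 UTC
20·60 + 40 - 60 = 1180 min
1180 = 0·1440 + 1180; 1180 = 19·60 + 40 → 19:40, same day
→ 2022-06-21 19:40 AWT

2022-06-21 19:40 AWT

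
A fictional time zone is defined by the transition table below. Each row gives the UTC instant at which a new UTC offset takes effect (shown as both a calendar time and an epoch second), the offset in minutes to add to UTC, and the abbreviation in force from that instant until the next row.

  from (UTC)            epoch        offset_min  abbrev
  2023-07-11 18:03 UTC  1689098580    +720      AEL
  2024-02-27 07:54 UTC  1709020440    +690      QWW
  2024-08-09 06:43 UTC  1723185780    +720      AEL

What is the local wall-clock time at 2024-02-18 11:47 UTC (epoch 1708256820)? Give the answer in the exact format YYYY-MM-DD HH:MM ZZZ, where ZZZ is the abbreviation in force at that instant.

2024-02-18 23:47 AEL

Query: 2024-02-18 11:47 UTC
Rule 1/3 (AEL, +12:00): 2023-07-11 18:03 UTC ≤ query < 2024-02-27 07:54 UTC
11·60 + 47 + 720 = 1427 min
1427 = 0·1440 + 1427; 1427 = 23·60 + 47 → 23:47, same day
→ 2024-02-18 23:47 AEL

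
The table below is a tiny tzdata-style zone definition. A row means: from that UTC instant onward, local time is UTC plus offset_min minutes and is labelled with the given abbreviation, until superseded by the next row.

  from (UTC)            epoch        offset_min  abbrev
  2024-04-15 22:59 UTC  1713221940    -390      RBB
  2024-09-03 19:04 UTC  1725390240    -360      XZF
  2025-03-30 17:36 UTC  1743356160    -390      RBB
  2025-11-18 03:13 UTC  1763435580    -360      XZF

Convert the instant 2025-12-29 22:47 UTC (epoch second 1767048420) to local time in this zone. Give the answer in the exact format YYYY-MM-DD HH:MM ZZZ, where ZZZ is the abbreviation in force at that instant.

2025-12-29 16:47 XZF

Query: 2025-12-29 22:47 UTC
Rule 4/4 (XZF, -06:00): 2025-11-18 03:13 UTC ≤ query < +∞
22·60 + 47 - 360 = 1007 min
1007 = 0·1440 + 1007; 1007 = 16·60 + 47 → 16:47, same day
→ 2025-12-29 16:47 XZF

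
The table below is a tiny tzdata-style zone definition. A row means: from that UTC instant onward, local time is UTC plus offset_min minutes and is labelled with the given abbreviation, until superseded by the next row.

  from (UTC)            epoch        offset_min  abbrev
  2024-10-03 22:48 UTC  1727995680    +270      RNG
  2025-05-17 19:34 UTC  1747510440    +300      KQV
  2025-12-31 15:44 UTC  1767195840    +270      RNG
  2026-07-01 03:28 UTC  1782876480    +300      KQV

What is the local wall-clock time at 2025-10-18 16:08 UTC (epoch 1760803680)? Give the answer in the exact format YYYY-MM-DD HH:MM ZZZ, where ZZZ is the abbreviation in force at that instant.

Query: 2025-10-18 16:08 UTC
Rule 2/4 (KQV, +05:00): 2025-05-17 19:34 UTC ≤ query < 2025-12-31 15:44 UTC
16·60 + 8 + 300 = 1268 min
1268 = 0·1440 + 1268; 1268 = 21·60 + 8 → 21:08, same day
→ 2025-10-18 21:08 KQV

2025-10-18 21:08 KQV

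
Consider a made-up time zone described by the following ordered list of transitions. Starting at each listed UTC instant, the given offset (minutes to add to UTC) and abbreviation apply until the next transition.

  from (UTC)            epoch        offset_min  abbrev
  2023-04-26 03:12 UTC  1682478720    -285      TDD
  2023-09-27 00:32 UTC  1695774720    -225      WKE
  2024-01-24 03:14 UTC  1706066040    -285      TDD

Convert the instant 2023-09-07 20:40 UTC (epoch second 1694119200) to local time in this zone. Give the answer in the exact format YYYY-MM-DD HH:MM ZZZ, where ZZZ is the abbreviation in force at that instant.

2023-09-07 15:55 TDD

Query: 2023-09-07 20:40 UTC
Rule 1/3 (TDD, -04:45): 2023-04-26 03:12 UTC ≤ query < 2023-09-27 00:32 UTC
20·60 + 40 - 285 = 955 min
955 = 0·1440 + 955; 955 = 15·60 + 55 → 15:55, same day
→ 2023-09-07 15:55 TDD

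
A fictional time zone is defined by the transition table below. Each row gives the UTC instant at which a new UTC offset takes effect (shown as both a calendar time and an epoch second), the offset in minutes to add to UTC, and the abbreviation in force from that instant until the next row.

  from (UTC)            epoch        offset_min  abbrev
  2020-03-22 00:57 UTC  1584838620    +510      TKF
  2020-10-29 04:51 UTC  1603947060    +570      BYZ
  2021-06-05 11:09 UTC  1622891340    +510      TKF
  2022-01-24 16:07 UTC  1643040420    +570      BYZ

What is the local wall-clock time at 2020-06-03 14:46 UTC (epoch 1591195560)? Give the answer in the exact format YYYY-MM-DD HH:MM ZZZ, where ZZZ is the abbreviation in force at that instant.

2020-06-03 23:16 TKF

Query: 2020-06-03 14:46 UTC
Rule 1/4 (TKF, +08:30): 2020-03-22 00:57 UTC ≤ query < 2020-10-29 04:51 UTC
14·60 + 46 + 510 = 1396 min
1396 = 0·1440 + 1396; 1396 = 23·60 + 16 → 23:16, same day
→ 2020-06-03 23:16 TKF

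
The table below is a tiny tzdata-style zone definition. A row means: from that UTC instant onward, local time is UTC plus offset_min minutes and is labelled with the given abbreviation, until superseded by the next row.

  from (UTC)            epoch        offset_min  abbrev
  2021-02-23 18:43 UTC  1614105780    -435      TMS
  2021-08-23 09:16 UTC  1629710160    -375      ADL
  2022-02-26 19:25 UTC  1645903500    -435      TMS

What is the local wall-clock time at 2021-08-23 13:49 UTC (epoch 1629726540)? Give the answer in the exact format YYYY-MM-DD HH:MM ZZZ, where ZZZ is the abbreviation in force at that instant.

Query: 2021-08-23 13:49 UTC
Rule 2/3 (ADL, -06:15): 2021-08-23 09:16 UTC ≤ query < 2022-02-26 19:25 UTC
13·60 + 49 - 375 = 454 min
454 = 0·1440 + 454; 454 = 7·60 + 34 → 07:34, same day
→ 2021-08-23 07:34 ADL

2021-08-23 07:34 ADL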